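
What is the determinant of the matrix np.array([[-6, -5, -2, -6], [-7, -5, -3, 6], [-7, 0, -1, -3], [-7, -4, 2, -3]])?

-1785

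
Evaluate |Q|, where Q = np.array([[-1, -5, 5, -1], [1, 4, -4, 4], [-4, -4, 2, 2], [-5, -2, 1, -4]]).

The determinant is -86.

Expand along row 1:
  + (-1) · M_11   where M_11 = det([4 -4 4; -4 2 2; -2 1 -4]) = 40
  − (-5) · M_12   where M_12 = det([1 -4 4; -4 2 2; -5 1 -4]) = 118
  + (5) · M_13   where M_13 = det([1 4 4; -4 -4 2; -5 -2 -4]) = -132
  − (-1) · M_14   where M_14 = det([1 4 -4; -4 -4 2; -5 -2 1]) = 24
det = (+1)·(-1)·(40) + (-1)·(-5)·(118) + (+1)·(5)·(-132) + (-1)·(-1)·(24) = -86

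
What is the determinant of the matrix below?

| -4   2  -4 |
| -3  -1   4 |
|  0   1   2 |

The determinant is 48.

Expand along column 1:
  + (-4) · |-1 4; 1 2| = (-4)·(-2 − 4) = 24
  − (-3) · |2 -4; 1 2| = −(-3)·(4 − (-4)) = 24
Sum: (24) + (24) = 48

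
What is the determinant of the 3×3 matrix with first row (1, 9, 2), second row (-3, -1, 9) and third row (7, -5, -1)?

The determinant is 630.

Expand along column 1:
  + 1 · |-1 9; -5 -1| = 1·(1 − (-45)) = 46
  − (-3) · |9 2; -5 -1| = −(-3)·(-9 − (-10)) = 3
  + 7 · |9 2; -1 9| = 7·(81 − (-2)) = 581
Sum: (46) + (3) + (581) = 630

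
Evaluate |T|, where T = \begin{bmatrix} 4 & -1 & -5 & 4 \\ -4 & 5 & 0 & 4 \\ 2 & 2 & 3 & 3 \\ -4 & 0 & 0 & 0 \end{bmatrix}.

Expand along row 4 (it has 3 zeros):
  − (-4) · M_41   where M_41 = det([-1 -5 4; 5 0 4; 2 3 3]) = 107
det = (-1)·(-4)·(107) = 428

The determinant is 428.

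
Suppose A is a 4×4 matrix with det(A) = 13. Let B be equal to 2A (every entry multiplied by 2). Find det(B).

The determinant is 208.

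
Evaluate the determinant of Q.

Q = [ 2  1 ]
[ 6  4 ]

2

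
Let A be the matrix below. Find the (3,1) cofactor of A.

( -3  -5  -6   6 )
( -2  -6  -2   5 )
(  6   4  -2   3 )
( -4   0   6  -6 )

Delete row 3 and column 1; the remaining 3×3 submatrix is [-5 -6 6; -6 -2 5; 0 6 -6].
Its determinant is 90.
The cofactor carries sign (−1)^(3+1) = +1, so C_{3,1} = +(90) = 90.

90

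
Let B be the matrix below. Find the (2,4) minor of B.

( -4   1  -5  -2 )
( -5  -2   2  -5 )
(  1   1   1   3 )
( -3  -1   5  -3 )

Delete row 2 and column 4; the remaining 3×3 submatrix is [-4 1 -5; 1 1 1; -3 -1 5].
Its determinant is -42.

-42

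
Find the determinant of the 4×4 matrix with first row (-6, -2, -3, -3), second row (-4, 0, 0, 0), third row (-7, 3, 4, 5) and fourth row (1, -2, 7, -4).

36

Expand along row 2 (it has 3 zeros):
  − (-4) · M_21   where M_21 = det([-2 -3 -3; 3 4 5; -2 7 -4]) = 9
det = (-1)·(-4)·(9) = 36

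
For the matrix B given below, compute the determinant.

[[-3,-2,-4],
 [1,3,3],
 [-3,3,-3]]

18

Expand along column 1:
  + (-3) · |3 3; 3 -3| = (-3)·(-9 − 9) = 54
  − 1 · |-2 -4; 3 -3| = −1·(6 − (-12)) = -18
  + (-3) · |-2 -4; 3 3| = (-3)·(-6 − (-12)) = -18
Sum: (54) + (-18) + (-18) = 18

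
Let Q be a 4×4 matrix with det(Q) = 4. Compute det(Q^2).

det(Q^2) = (det Q)^2 = (4)^2 = 16

16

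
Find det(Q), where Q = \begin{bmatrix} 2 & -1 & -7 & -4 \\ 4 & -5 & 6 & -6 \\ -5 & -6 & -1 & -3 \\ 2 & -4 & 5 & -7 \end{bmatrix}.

Expand along row 1:
  + (2) · M_11   where M_11 = det([-5 6 -6; -6 -1 -3; -4 5 -7]) = -86
  − (-1) · M_12   where M_12 = det([4 6 -6; -5 -1 -3; 2 5 -7]) = -20
  + (-7) · M_13   where M_13 = det([4 -5 -6; -5 -6 -3; 2 -4 -7]) = 133
  − (-4) · M_14   where M_14 = det([4 -5 6; -5 -6 -1; 2 -4 5]) = -59
det = (+1)·(2)·(-86) + (-1)·(-1)·(-20) + (+1)·(-7)·(133) + (-1)·(-4)·(-59) = -1359

det(Q) = -1359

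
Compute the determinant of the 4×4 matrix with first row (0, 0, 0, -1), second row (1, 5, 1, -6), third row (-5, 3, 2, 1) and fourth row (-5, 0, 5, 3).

105

Expand along row 1 (it has 3 zeros):
  − (-1) · M_14   where M_14 = det([1 5 1; -5 3 2; -5 0 5]) = 105
det = (-1)·(-1)·(105) = 105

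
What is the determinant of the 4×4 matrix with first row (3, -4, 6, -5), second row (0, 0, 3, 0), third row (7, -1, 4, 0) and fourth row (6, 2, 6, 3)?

75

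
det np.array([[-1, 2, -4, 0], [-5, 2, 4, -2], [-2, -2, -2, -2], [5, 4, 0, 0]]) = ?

Expand along row 4 (it has 2 zeros):
  − (5) · M_41   where M_41 = det([2 -4 0; 2 4 -2; -2 -2 -2]) = -56
  + (4) · M_42   where M_42 = det([-1 -4 0; -5 4 -2; -2 -2 -2]) = 36
det = (-1)·(5)·(-56) + (+1)·(4)·(36) = 424

424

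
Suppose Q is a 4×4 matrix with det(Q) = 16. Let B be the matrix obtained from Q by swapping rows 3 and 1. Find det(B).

Swapping two rows multiplies the determinant by −1.
det(B) = (-1)·(16) = -16

det(B) = -16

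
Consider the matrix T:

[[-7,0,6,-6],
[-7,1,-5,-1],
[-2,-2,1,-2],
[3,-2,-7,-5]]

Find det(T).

-1411

Expand along row 1 (it has 1 zero):
  + (-7) · M_11   where M_11 = det([1 -5 -1; -2 1 -2; -2 -7 -5]) = -5
  + (6) · M_13   where M_13 = det([-7 1 -1; -2 -2 -2; 3 -2 -5]) = -68
  − (-6) · M_14   where M_14 = det([-7 1 -5; -2 -2 1; 3 -2 -7]) = -173
det = (+1)·(-7)·(-5) + (+1)·(6)·(-68) + (-1)·(-6)·(-173) = -1411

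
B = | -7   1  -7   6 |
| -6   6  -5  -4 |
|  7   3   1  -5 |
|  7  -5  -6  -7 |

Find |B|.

Expand along row 1:
  + (-7) · M_11   where M_11 = det([6 -5 -4; 3 1 -5; -5 -6 -7]) = -400
  − (1) · M_12   where M_12 = det([-6 -5 -4; 7 1 -5; 7 -6 -7]) = 348
  + (-7) · M_13   where M_13 = det([-6 6 -4; 7 3 -5; 7 -5 -7]) = 584
  − (6) · M_14   where M_14 = det([-6 6 -5; 7 3 1; 7 -5 -6]) = 652
det = (+1)·(-7)·(-400) + (-1)·(1)·(348) + (+1)·(-7)·(584) + (-1)·(6)·(652) = -5548

|B| = -5548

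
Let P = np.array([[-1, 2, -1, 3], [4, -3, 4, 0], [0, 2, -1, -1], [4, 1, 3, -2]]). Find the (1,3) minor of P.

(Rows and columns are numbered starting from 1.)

Delete row 1 and column 3; the remaining 3×3 submatrix is [4 -3 0; 0 2 -1; 4 1 -2].
Its determinant is 0.

The minor is 0.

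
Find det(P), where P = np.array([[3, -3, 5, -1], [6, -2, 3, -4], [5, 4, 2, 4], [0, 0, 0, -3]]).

Expand along row 4 (it has 3 zeros):
  + (-3) · M_44   where M_44 = det([3 -3 5; 6 -2 3; 5 4 2]) = 113
det = (+1)·(-3)·(113) = -339

-339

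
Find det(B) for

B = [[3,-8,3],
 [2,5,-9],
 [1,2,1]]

Expand along row 1:
  + 3 · |5 -9; 2 1| = 3·(5 − (-18)) = 69
  − (-8) · |2 -9; 1 1| = −(-8)·(2 − (-9)) = 88
  + 3 · |2 5; 1 2| = 3·(4 − 5) = -3
Sum: (69) + (88) + (-3) = 154

|B| = 154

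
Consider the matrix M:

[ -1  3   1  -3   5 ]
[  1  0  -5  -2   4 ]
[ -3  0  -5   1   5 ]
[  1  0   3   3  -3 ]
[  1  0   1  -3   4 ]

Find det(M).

The determinant is 888.

Expand along column 2 (it has 4 zeros):
  − (3) · M_12   where M_12 = det([1 -5 -2 4; -3 -5 1 5; 1 3 3 -3; 1 1 -3 4]) = -296
det = (-1)·(3)·(-296) = 888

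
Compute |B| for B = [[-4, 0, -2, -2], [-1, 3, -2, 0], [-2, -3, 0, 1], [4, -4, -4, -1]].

The determinant is -254.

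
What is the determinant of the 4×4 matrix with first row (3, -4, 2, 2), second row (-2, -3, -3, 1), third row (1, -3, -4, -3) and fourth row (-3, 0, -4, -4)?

The determinant is -198.

Expand along row 4 (it has 1 zero):
  − (-3) · M_41   where M_41 = det([-4 2 2; -3 -3 1; -3 -4 -3]) = -70
  − (-4) · M_43   where M_43 = det([3 -4 2; -2 -3 1; 1 -3 -3]) = 74
  + (-4) · M_44   where M_44 = det([3 -4 2; -2 -3 -3; 1 -3 -4]) = 71
det = (-1)·(-3)·(-70) + (-1)·(-4)·(74) + (+1)·(-4)·(71) = -198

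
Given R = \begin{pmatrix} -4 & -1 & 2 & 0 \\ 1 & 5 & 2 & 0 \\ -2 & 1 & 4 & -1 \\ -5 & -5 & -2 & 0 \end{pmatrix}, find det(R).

48

Expand along column 4 (it has 3 zeros):
  − (-1) · M_34   where M_34 = det([-4 -1 2; 1 5 2; -5 -5 -2]) = 48
det = (-1)·(-1)·(48) = 48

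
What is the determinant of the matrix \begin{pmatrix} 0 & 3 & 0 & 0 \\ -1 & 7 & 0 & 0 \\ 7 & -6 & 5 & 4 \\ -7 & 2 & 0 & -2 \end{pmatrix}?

The determinant is -30.

The matrix is block lower-triangular with a 2×2 block and a 2×2 block on the diagonal, so its determinant equals the product of the determinants of the diagonal blocks.
det of the 2×2 block = 3
det of the 2×2 block = -10
det = (3)·(-10) = -30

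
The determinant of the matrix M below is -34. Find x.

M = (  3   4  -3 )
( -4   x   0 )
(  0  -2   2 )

Expanding along the row containing x, det(M) is linear in x: det(M) = (6)·x + (8).
Set (6)·x + (8) = -34  ⇒  (6)·x = -42  ⇒  x = -7.

-7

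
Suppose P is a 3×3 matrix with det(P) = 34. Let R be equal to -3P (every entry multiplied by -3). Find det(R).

-918

For a 3×3 matrix, det(-3P) = (-3)^3·det(P) = -27·det(P).
det(R) = (-27)·(34) = -918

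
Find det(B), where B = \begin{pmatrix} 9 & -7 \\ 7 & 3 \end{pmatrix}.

|B| = 76

det(B) = 9·3 − (-7)·7 = 27 − (-49) = 76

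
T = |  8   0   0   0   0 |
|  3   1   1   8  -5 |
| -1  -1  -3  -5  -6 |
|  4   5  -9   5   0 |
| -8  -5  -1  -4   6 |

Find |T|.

|T| = 31808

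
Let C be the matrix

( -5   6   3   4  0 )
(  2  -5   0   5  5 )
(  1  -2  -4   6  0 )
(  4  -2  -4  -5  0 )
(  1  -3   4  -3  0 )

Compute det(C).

665

Expand along column 5 (it has 4 zeros):
  − (5) · M_25   where M_25 = det([-5 6 3 4; 1 -2 -4 6; 4 -2 -4 -5; 1 -3 4 -3]) = -133
det = (-1)·(5)·(-133) = 665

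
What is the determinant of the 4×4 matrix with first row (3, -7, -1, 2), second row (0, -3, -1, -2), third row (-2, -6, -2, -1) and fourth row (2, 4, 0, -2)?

Expand along row 2 (it has 1 zero):
  + (-3) · M_22   where M_22 = det([3 -1 2; -2 -2 -1; 2 0 -2]) = 26
  − (-1) · M_23   where M_23 = det([3 -7 2; -2 -6 -1; 2 4 -2]) = 98
  + (-2) · M_24   where M_24 = det([3 -7 -1; -2 -6 -2; 2 4 0]) = 48
det = (+1)·(-3)·(26) + (-1)·(-1)·(98) + (+1)·(-2)·(48) = -76

The determinant is -76.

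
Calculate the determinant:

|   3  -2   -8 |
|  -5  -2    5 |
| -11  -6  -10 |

Expand along column 1:
  + 3 · |-2 5; -6 -10| = 3·(20 − (-30)) = 150
  − (-5) · |-2 -8; -6 -10| = −(-5)·(20 − 48) = -140
  + (-11) · |-2 -8; -2 5| = (-11)·(-10 − 16) = 286
Sum: (150) + (-140) + (286) = 296

296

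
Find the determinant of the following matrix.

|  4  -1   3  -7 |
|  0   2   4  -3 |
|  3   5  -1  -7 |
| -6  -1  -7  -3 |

Expand along row 2 (it has 1 zero):
  + (2) · M_22   where M_22 = det([4 3 -7; 3 -1 -7; -6 -7 -3]) = 158
  − (4) · M_23   where M_23 = det([4 -1 -7; 3 5 -7; -6 -1 -3]) = -328
  + (-3) · M_24   where M_24 = det([4 -1 3; 3 5 -1; -6 -1 -7]) = -90
det = (+1)·(2)·(158) + (-1)·(4)·(-328) + (+1)·(-3)·(-90) = 1898

1898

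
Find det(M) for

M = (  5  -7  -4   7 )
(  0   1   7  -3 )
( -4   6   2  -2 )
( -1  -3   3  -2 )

Expand along row 2 (it has 1 zero):
  + (1) · M_22   where M_22 = det([5 -4 7; -4 2 -2; -1 3 -2]) = -36
  − (7) · M_23   where M_23 = det([5 -7 7; -4 6 -2; -1 -3 -2]) = 78
  + (-3) · M_24   where M_24 = det([5 -7 -4; -4 6 2; -1 -3 3]) = -22
det = (+1)·(1)·(-36) + (-1)·(7)·(78) + (+1)·(-3)·(-22) = -516

det(M) = -516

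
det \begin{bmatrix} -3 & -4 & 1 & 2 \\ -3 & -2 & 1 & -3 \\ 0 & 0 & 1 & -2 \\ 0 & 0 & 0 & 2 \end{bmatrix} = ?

The matrix is block upper-triangular with a 2×2 block and a 2×2 block on the diagonal, so its determinant equals the product of the determinants of the diagonal blocks.
det of the 2×2 block = -6
det of the 2×2 block = 2
det = (-6)·(2) = -12

The determinant is -12.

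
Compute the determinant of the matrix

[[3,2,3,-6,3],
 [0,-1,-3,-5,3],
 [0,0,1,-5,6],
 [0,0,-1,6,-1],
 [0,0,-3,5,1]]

-207

The matrix is block upper-triangular with a 2×2 block and a 3×3 block on the diagonal, so its determinant equals the product of the determinants of the diagonal blocks.
det of the 2×2 block = -3
det of the 3×3 block = 69
det = (-3)·(69) = -207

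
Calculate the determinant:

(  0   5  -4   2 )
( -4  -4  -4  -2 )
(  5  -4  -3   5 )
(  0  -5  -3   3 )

-666

Expand along column 1 (it has 2 zeros):
  − (-4) · M_21   where M_21 = det([5 -4 2; -4 -3 5; -5 -3 3]) = 76
  + (5) · M_31   where M_31 = det([5 -4 2; -4 -4 -2; -5 -3 3]) = -194
det = (-1)·(-4)·(76) + (+1)·(5)·(-194) = -666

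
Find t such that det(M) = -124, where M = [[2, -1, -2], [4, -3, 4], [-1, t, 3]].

Expanding along the row containing t, det(M) is linear in t: det(M) = (-16)·t + (4).
Set (-16)·t + (4) = -124  ⇒  (-16)·t = -128  ⇒  t = 8.

8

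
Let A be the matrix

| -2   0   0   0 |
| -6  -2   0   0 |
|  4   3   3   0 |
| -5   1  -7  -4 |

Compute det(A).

|A| = -48

A is lower triangular, so det(A) is the product of the diagonal entries:
det = (-2) · (-2) · (3) · (-4) = -48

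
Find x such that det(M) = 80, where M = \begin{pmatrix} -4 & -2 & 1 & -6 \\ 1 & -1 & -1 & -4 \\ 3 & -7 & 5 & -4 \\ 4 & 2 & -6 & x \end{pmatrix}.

Expanding along the row containing x, det(M) is linear in x: det(M) = (60)·x + (320).
Set (60)·x + (320) = 80  ⇒  (60)·x = -240  ⇒  x = -4.

x = -4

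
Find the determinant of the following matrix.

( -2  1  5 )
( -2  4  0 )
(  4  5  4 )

The determinant is -154.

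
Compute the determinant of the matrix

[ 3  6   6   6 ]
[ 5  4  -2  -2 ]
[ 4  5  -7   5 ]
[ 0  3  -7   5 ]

-864

Expand along row 4 (it has 1 zero):
  + (3) · M_42   where M_42 = det([3 6 6; 5 -2 -2; 4 -7 5]) = -432
  − (-7) · M_43   where M_43 = det([3 6 6; 5 4 -2; 4 5 5]) = -54
  + (5) · M_44   where M_44 = det([3 6 6; 5 4 -2; 4 5 -7]) = 162
det = (+1)·(3)·(-432) + (-1)·(-7)·(-54) + (+1)·(5)·(162) = -864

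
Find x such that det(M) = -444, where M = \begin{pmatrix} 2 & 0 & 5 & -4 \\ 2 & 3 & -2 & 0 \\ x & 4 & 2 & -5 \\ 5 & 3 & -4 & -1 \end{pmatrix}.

Expanding along the column containing x, det(M) is linear in x: det(M) = (39)·x + (-249).
Set (39)·x + (-249) = -444  ⇒  (39)·x = -195  ⇒  x = -5.

x = -5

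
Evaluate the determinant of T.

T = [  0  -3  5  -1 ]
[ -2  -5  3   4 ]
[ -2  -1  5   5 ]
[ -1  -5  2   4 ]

|T| = -140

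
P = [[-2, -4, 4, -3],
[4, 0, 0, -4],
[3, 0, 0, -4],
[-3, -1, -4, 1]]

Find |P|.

det(P) = -80

Expand along row 2 (it has 2 zeros):
  − (4) · M_21   where M_21 = det([-4 4 -3; 0 0 -4; -1 -4 1]) = 80
  + (-4) · M_24   where M_24 = det([-2 -4 4; 3 0 0; -3 -1 -4]) = -60
det = (-1)·(4)·(80) + (+1)·(-4)·(-60) = -80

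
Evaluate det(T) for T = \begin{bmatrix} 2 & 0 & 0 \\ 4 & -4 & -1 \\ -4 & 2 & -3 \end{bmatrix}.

Expand along row 1:
  + 2 · |-4 -1; 2 -3| = 2·(12 − (-2)) = 28

28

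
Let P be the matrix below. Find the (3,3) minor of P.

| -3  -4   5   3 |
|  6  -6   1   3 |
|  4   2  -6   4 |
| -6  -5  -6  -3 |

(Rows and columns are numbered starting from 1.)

Delete row 3 and column 3; the remaining 3×3 submatrix is [-3 -4 3; 6 -6 3; -6 -5 -3].
Its determinant is -297.

-297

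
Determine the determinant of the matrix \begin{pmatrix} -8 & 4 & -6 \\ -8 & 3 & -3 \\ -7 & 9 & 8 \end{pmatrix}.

Expand along column 1:
  + (-8) · |3 -3; 9 8| = (-8)·(24 − (-27)) = -408
  − (-8) · |4 -6; 9 8| = −(-8)·(32 − (-54)) = 688
  + (-7) · |4 -6; 3 -3| = (-7)·(-12 − (-18)) = -42
Sum: (-408) + (688) + (-42) = 238

The determinant is 238.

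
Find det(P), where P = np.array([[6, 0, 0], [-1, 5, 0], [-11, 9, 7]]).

det(P) = 210

P is lower triangular, so det(P) is the product of the diagonal entries:
det = (6) · (5) · (7) = 210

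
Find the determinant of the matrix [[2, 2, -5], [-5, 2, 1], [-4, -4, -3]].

The determinant is -182.

Expand along row 1:
  + 2 · |2 1; -4 -3| = 2·(-6 − (-4)) = -4
  − 2 · |-5 1; -4 -3| = −2·(15 − (-4)) = -38
  + (-5) · |-5 2; -4 -4| = (-5)·(20 − (-8)) = -140
Sum: (-4) + (-38) + (-140) = -182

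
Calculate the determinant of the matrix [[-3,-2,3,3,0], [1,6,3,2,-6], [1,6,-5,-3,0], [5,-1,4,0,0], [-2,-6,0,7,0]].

-3576

Expand along column 5 (it has 4 zeros):
  − (-6) · M_25   where M_25 = det([-3 -2 3 3; 1 6 -5 -3; 5 -1 4 0; -2 -6 0 7]) = -596
det = (-1)·(-6)·(-596) = -3576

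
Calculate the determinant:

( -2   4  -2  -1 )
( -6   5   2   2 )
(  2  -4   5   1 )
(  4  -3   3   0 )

Expand along row 4 (it has 1 zero):
  − (4) · M_41   where M_41 = det([4 -2 -1; 5 2 2; -4 5 1]) = -39
  + (-3) · M_42   where M_42 = det([-2 -2 -1; -6 2 2; 2 5 1]) = 30
  − (3) · M_43   where M_43 = det([-2 4 -1; -6 5 2; 2 -4 1]) = 0
det = (-1)·(4)·(-39) + (+1)·(-3)·(30) + (-1)·(3)·(0) = 66

66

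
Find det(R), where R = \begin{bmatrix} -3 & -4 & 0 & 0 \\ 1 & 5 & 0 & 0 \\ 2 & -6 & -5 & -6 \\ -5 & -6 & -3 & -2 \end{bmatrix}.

|R| = 88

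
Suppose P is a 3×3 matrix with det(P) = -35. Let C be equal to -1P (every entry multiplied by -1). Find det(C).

35

For a 3×3 matrix, det(-1P) = (-1)^3·det(P) = -1·det(P).
det(C) = (-1)·(-35) = 35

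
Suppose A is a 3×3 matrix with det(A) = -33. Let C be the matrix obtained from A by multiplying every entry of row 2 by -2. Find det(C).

66

Scaling one row by -2 multiplies the determinant by -2.
det(C) = (-2)·(-33) = 66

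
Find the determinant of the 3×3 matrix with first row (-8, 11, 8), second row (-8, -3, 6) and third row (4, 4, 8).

Expand along column 1:
  + (-8) · |-3 6; 4 8| = (-8)·(-24 − 24) = 384
  − (-8) · |11 8; 4 8| = −(-8)·(88 − 32) = 448
  + 4 · |11 8; -3 6| = 4·(66 − (-24)) = 360
Sum: (384) + (448) + (360) = 1192

1192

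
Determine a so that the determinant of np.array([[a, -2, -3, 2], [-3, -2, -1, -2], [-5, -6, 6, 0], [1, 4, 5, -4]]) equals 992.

Expanding along the column containing a, det(M) is linear in a: det(M) = (180)·a + (92).
Set (180)·a + (92) = 992  ⇒  (180)·a = 900  ⇒  a = 5.

a = 5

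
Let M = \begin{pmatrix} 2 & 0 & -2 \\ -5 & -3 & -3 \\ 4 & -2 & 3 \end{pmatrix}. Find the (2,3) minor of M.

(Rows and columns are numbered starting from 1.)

Delete row 2 and column 3; the remaining 2×2 submatrix is [2 0; 4 -2].
Its determinant is 2·(-2) − 0·4 = -4.

The minor is -4.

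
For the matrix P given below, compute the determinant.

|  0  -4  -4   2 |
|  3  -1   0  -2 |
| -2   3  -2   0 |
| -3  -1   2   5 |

|P| = -96

Expand along row 1 (it has 1 zero):
  − (-4) · M_12   where M_12 = det([3 0 -2; -2 -2 0; -3 2 5]) = -10
  + (-4) · M_13   where M_13 = det([3 -1 -2; -2 3 0; -3 -1 5]) = 13
  − (2) · M_14   where M_14 = det([3 -1 0; -2 3 -2; -3 -1 2]) = 2
det = (-1)·(-4)·(-10) + (+1)·(-4)·(13) + (-1)·(2)·(2) = -96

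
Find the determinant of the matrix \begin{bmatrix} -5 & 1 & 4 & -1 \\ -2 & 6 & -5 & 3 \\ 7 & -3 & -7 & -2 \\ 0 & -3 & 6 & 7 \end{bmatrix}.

Expand along row 4 (it has 1 zero):
  + (-3) · M_42   where M_42 = det([-5 4 -1; -2 -5 3; 7 -7 -2]) = -136
  − (6) · M_43   where M_43 = det([-5 1 -1; -2 6 3; 7 -3 -2]) = 68
  + (7) · M_44   where M_44 = det([-5 1 4; -2 6 -5; 7 -3 -7]) = 92
det = (+1)·(-3)·(-136) + (-1)·(6)·(68) + (+1)·(7)·(92) = 644

The determinant is 644.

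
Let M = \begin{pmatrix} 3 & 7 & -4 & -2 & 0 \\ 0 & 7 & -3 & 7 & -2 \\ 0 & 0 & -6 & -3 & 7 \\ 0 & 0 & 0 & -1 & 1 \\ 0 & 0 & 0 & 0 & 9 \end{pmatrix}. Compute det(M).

M is upper triangular, so det(M) is the product of the diagonal entries:
det = (3) · (7) · (-6) · (-1) · (9) = 1134

1134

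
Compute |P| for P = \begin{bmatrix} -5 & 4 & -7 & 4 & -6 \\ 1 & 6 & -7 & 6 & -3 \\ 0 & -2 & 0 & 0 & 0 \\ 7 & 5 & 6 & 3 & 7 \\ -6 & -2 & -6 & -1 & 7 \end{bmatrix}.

The determinant is 6194.

Expand along row 3 (it has 4 zeros):
  − (-2) · M_32   where M_32 = det([-5 -7 4 -6; 1 -7 6 -3; 7 6 3 7; -6 -6 -1 7]) = 3097
det = (-1)·(-2)·(3097) = 6194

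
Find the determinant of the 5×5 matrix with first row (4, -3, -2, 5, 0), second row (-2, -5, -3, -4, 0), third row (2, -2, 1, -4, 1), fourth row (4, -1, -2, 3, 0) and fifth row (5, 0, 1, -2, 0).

Expand along column 5 (it has 4 zeros):
  + (1) · M_35   where M_35 = det([4 -3 -2 5; -2 -5 -3 -4; 4 -1 -2 3; 5 0 1 -2]) = -368
det = (+1)·(1)·(-368) = -368

The determinant is -368.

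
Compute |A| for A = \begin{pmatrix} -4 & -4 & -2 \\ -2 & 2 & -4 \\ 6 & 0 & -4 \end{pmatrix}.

Expand along row 3:
  + 6 · |-4 -2; 2 -4| = 6·(16 − (-4)) = 120
  + (-4) · |-4 -4; -2 2| = (-4)·(-8 − 8) = 64
Sum: (120) + (64) = 184

The determinant is 184.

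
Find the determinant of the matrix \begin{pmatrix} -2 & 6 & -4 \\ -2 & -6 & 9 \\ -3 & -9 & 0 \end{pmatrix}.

The determinant is -324.

Expand along row 3:
  + (-3) · |6 -4; -6 9| = (-3)·(54 − 24) = -90
  − (-9) · |-2 -4; -2 9| = −(-9)·(-18 − 8) = -234
Sum: (-90) + (-234) = -324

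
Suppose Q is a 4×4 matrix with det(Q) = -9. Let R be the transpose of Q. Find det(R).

det(Qᵀ) = det(Q).
det(R) = (1)·(-9) = -9

-9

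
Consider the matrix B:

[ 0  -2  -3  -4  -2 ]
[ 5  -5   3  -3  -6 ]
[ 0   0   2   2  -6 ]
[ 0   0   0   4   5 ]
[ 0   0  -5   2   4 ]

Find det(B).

B is block upper-triangular with a 2×2 block and a 3×3 block on the diagonal, so its determinant equals the product of the determinants of the diagonal blocks.
det of the 2×2 block = 10
det of the 3×3 block = -158
det = (10)·(-158) = -1580

The determinant is -1580.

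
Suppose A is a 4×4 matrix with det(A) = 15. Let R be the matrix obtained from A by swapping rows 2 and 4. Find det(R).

Swapping two rows multiplies the determinant by −1.
det(R) = (-1)·(15) = -15

The determinant is -15.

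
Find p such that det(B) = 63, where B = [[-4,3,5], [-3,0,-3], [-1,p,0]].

p = -2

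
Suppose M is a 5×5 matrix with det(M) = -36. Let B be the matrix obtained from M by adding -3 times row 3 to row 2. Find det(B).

|B| = -36

Adding a multiple of one row to another leaves the determinant unchanged.
det(B) = (1)·(-36) = -36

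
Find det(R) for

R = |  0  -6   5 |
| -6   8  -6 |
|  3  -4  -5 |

Expand along row 1:
  − (-6) · |-6 -6; 3 -5| = −(-6)·(30 − (-18)) = 288
  + 5 · |-6 8; 3 -4| = 5·(24 − 24) = 0
Sum: (288) + (0) = 288

288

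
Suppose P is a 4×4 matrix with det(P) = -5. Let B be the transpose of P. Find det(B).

-5

det(Pᵀ) = det(P).
det(B) = (1)·(-5) = -5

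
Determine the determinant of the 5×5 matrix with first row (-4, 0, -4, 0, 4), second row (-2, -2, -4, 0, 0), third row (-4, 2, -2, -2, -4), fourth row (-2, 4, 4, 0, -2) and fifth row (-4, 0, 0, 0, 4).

Expand along column 4 (it has 4 zeros):
  − (-2) · M_34   where M_34 = det([-4 0 -4 4; -2 -2 -4 0; -2 4 4 -2; -4 0 0 4]) = 256
det = (-1)·(-2)·(256) = 512

The determinant is 512.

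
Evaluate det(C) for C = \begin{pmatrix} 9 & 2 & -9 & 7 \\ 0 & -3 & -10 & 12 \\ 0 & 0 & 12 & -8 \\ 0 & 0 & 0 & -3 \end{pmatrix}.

C is upper triangular, so det(C) is the product of the diagonal entries:
det = (9) · (-3) · (12) · (-3) = 972

|C| = 972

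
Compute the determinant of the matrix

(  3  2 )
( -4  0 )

det = 3·0 − 2·(-4) = 0 − (-8) = 8

8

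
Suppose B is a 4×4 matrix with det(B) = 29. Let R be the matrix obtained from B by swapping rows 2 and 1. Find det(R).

det(R) = -29

Swapping two rows multiplies the determinant by −1.
det(R) = (-1)·(29) = -29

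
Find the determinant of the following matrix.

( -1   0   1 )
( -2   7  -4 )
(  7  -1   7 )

-92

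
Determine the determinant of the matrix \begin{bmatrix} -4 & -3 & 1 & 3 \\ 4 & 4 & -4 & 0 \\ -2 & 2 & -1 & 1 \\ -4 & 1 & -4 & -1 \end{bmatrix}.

Expand along row 2 (it has 1 zero):
  − (4) · M_21   where M_21 = det([-3 1 3; 2 -1 1; 1 -4 -1]) = -33
  + (4) · M_22   where M_22 = det([-4 1 3; -2 -1 1; -4 -4 -1]) = -14
  − (-4) · M_23   where M_23 = det([-4 -3 3; -2 2 1; -4 1 -1]) = 48
det = (-1)·(4)·(-33) + (+1)·(4)·(-14) + (-1)·(-4)·(48) = 268

268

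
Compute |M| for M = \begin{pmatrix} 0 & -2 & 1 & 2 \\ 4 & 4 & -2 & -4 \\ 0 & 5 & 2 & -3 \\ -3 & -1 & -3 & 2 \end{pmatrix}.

Expand along column 1 (it has 2 zeros):
  − (4) · M_21   where M_21 = det([-2 1 2; 5 2 -3; -1 -3 2]) = -23
  − (-3) · M_41   where M_41 = det([-2 1 2; 4 -2 -4; 5 2 -3]) = 0
det = (-1)·(4)·(-23) + (-1)·(-3)·(0) = 92

det(M) = 92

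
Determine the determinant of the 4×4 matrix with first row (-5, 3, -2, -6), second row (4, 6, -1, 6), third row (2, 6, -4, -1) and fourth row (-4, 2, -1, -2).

220

Expand along row 1:
  + (-5) · M_11   where M_11 = det([6 -1 6; 6 -4 -1; 2 -1 -2]) = 44
  − (3) · M_12   where M_12 = det([4 -1 6; 2 -4 -1; -4 -1 -2]) = -88
  + (-2) · M_13   where M_13 = det([4 6 6; 2 6 -1; -4 2 -2]) = 176
  − (-6) · M_14   where M_14 = det([4 6 -1; 2 6 -4; -4 2 -1]) = 88
det = (+1)·(-5)·(44) + (-1)·(3)·(-88) + (+1)·(-2)·(176) + (-1)·(-6)·(88) = 220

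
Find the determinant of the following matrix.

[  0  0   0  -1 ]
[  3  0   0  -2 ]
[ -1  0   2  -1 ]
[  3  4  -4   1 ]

-24

Expand along row 1 (it has 3 zeros):
  − (-1) · M_14   where M_14 = det([3 0 0; -1 0 2; 3 4 -4]) = -24
det = (-1)·(-1)·(-24) = -24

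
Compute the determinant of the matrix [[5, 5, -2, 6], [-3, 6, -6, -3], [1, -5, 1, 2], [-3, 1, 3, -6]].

138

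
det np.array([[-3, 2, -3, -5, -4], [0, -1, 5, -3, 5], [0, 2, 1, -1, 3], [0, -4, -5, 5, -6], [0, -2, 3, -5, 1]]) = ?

Expand along column 1 (it has 4 zeros):
  + (-3) · M_11   where M_11 = det([-1 5 -3 5; 2 1 -1 3; -4 -5 5 -6; -2 3 -5 1]) = -126
det = (+1)·(-3)·(-126) = 378

378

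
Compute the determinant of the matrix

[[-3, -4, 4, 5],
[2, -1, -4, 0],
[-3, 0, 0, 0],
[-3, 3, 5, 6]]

-465

Expand along row 3 (it has 3 zeros):
  + (-3) · M_31   where M_31 = det([-4 4 5; -1 -4 0; 3 5 6]) = 155
det = (+1)·(-3)·(155) = -465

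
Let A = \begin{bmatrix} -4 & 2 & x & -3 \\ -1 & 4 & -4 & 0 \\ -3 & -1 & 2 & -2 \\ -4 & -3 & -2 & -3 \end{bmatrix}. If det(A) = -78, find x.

Expanding along the column containing x, det(A) is linear in x: det(A) = (-1)·x + (-72).
Set (-1)·x + (-72) = -78  ⇒  (-1)·x = -6  ⇒  x = 6.

6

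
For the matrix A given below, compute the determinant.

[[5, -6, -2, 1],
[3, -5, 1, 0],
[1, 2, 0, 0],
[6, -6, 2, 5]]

-194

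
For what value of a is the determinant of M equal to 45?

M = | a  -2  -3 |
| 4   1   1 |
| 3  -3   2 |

-2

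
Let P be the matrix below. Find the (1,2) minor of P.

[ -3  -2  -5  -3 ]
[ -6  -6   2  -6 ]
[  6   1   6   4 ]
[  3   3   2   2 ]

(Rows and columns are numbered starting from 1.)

Delete row 1 and column 2; the remaining 3×3 submatrix is [-6 2 -6; 6 6 4; 3 2 2].
Its determinant is 12.

The minor is 12.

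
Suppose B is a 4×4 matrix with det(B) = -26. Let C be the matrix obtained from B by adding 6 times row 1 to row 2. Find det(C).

-26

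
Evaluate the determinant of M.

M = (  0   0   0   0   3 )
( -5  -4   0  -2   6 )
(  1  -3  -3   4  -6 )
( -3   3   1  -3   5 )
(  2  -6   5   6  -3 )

Expand along row 1 (it has 4 zeros):
  + (3) · M_15   where M_15 = det([-5 -4 0 -2; 1 -3 -3 4; -3 3 1 -3; 2 -6 5 6]) = -569
det = (+1)·(3)·(-569) = -1707

The determinant is -1707.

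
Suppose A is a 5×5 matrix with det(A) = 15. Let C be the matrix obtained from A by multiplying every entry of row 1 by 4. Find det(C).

|C| = 60

Scaling one row by 4 multiplies the determinant by 4.
det(C) = (4)·(15) = 60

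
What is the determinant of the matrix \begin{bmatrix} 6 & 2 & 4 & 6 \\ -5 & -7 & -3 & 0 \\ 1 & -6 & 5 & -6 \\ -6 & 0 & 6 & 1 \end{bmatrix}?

Expand along row 2 (it has 1 zero):
  − (-5) · M_21   where M_21 = det([2 4 6; -6 5 -6; 0 6 1]) = -110
  + (-7) · M_22   where M_22 = det([6 4 6; 1 5 -6; -6 6 1]) = 602
  − (-3) · M_23   where M_23 = det([6 2 6; 1 -6 -6; -6 0 1]) = -182
det = (-1)·(-5)·(-110) + (+1)·(-7)·(602) + (-1)·(-3)·(-182) = -5310

-5310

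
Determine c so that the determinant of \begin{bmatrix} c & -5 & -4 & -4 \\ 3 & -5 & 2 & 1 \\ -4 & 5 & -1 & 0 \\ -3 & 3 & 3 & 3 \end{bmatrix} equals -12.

Expanding along the row containing c, det(M) is linear in c: det(M) = (3)·c + (-12).
Set (3)·c + (-12) = -12  ⇒  (3)·c = 0  ⇒  c = 0.

0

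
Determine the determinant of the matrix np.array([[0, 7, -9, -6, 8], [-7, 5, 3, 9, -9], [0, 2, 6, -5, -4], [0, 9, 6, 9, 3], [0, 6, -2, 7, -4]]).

Expand along column 1 (it has 4 zeros):
  − (-7) · M_21   where M_21 = det([7 -9 -6 8; 2 6 -5 -4; 9 6 9 3; 6 -2 7 -4]) = -14196
det = (-1)·(-7)·(-14196) = -99372

-99372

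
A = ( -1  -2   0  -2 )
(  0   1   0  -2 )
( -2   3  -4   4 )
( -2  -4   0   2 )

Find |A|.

|A| = 24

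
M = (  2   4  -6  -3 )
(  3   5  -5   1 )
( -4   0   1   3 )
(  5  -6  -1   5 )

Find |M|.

-929

Expand along row 3 (it has 1 zero):
  + (-4) · M_31   where M_31 = det([4 -6 -3; 5 -5 1; -6 -1 5]) = 195
  + (1) · M_33   where M_33 = det([2 4 -3; 3 5 1; 5 -6 5]) = 151
  − (3) · M_34   where M_34 = det([2 4 -6; 3 5 -5; 5 -6 -1]) = 100
det = (+1)·(-4)·(195) + (+1)·(1)·(151) + (-1)·(3)·(100) = -929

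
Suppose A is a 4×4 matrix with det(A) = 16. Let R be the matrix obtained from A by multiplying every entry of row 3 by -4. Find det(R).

-64

Scaling one row by -4 multiplies the determinant by -4.
det(R) = (-4)·(16) = -64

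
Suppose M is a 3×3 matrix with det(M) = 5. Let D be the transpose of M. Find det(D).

|D| = 5

det(Mᵀ) = det(M).
det(D) = (1)·(5) = 5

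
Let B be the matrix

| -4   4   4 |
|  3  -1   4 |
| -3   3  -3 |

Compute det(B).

Expand along row 1:
  + (-4) · |-1 4; 3 -3| = (-4)·(3 − 12) = 36
  − 4 · |3 4; -3 -3| = −4·(-9 − (-12)) = -12
  + 4 · |3 -1; -3 3| = 4·(9 − 3) = 24
Sum: (36) + (-12) + (24) = 48

The determinant is 48.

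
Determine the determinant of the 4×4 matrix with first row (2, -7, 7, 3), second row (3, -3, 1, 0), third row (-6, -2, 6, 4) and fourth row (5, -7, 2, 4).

Expand along row 2 (it has 1 zero):
  − (3) · M_21   where M_21 = det([-7 7 3; -2 6 4; -7 2 4]) = -138
  + (-3) · M_22   where M_22 = det([2 7 3; -6 6 4; 5 2 4]) = 214
  − (1) · M_23   where M_23 = det([2 -7 3; -6 -2 4; 5 -7 4]) = -112
det = (-1)·(3)·(-138) + (+1)·(-3)·(214) + (-1)·(1)·(-112) = -116

-116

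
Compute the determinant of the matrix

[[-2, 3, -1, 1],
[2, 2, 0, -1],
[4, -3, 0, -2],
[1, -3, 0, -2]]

Expand along column 3 (it has 3 zeros):
  + (-1) · M_13   where M_13 = det([2 2 -1; 4 -3 -2; 1 -3 -2]) = 21
det = (+1)·(-1)·(21) = -21

-21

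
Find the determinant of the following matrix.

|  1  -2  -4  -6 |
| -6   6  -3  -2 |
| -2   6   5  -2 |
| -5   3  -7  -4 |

24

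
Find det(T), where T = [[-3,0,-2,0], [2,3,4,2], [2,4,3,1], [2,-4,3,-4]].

Expand along row 1 (it has 2 zeros):
  + (-3) · M_11   where M_11 = det([3 4 2; 4 3 1; -4 3 -4]) = 51
  + (-2) · M_13   where M_13 = det([2 3 2; 2 4 1; 2 -4 -4]) = -26
det = (+1)·(-3)·(51) + (+1)·(-2)·(-26) = -101

-101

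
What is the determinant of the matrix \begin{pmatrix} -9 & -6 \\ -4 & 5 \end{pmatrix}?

-69

det = (-9)·5 − (-6)·(-4) = -45 − 24 = -69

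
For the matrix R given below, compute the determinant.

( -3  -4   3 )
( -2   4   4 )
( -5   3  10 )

Expand along row 1:
  + (-3) · |4 4; 3 10| = (-3)·(40 − 12) = -84
  − (-4) · |-2 4; -5 10| = −(-4)·(-20 − (-20)) = 0
  + 3 · |-2 4; -5 3| = 3·(-6 − (-20)) = 42
Sum: (-84) + (0) + (42) = -42

|R| = -42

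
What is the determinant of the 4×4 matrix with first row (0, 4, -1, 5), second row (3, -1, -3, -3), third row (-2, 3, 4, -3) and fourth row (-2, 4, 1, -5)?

The determinant is 362.

Expand along row 1 (it has 1 zero):
  − (4) · M_12   where M_12 = det([3 -3 -3; -2 4 -3; -2 1 -5]) = -57
  + (-1) · M_13   where M_13 = det([3 -1 -3; -2 3 -3; -2 4 -5]) = 1
  − (5) · M_14   where M_14 = det([3 -1 -3; -2 3 4; -2 4 1]) = -27
det = (-1)·(4)·(-57) + (+1)·(-1)·(1) + (-1)·(5)·(-27) = 362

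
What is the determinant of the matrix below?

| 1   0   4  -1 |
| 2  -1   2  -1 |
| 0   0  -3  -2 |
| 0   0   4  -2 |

The matrix is block upper-triangular with a 2×2 block and a 2×2 block on the diagonal, so its determinant equals the product of the determinants of the diagonal blocks.
det of the 2×2 block = -1
det of the 2×2 block = 14
det = (-1)·(14) = -14

The determinant is -14.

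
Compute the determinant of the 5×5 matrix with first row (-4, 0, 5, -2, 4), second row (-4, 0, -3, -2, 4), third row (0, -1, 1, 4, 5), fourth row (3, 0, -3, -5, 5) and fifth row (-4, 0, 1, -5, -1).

Expand along column 2 (it has 4 zeros):
  − (-1) · M_32   where M_32 = det([-4 5 -2 4; -4 -3 -2 4; 3 -3 -5 5; -4 1 -5 -1]) = 1808
det = (-1)·(-1)·(1808) = 1808

1808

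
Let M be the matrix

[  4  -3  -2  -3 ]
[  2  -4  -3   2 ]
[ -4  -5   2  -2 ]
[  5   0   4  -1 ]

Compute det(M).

-1079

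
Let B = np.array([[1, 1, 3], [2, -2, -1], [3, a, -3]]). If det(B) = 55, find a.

4

Expanding along the column containing a, det(B) is linear in a: det(B) = (7)·a + (27).
Set (7)·a + (27) = 55  ⇒  (7)·a = 28  ⇒  a = 4.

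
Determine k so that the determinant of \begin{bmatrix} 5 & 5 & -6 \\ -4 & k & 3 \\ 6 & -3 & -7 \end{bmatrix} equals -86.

Expanding along the column containing k, det(B) is linear in k: det(B) = (1)·k + (-77).
Set (1)·k + (-77) = -86  ⇒  (1)·k = -9  ⇒  k = -9.

-9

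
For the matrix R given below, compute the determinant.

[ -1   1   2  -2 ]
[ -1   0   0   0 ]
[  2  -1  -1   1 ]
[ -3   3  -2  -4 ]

Expand along row 2 (it has 3 zeros):
  − (-1) · M_21   where M_21 = det([1 2 -2; -1 -1 1; 3 -2 -4]) = -6
det = (-1)·(-1)·(-6) = -6

|R| = -6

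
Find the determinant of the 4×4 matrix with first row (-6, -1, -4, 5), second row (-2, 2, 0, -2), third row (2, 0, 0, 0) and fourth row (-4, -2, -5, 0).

Expand along row 3 (it has 3 zeros):
  + (2) · M_31   where M_31 = det([-1 -4 5; 2 0 -2; -2 -5 0]) = -56
det = (+1)·(2)·(-56) = -112

-112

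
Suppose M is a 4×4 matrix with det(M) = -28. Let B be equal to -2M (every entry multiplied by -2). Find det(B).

For a 4×4 matrix, det(-2M) = (-2)^4·det(M) = 16·det(M).
det(B) = (16)·(-28) = -448

-448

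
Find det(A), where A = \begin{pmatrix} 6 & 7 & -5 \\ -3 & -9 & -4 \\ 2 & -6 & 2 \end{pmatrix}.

-446

Expand along column 1:
  + 6 · |-9 -4; -6 2| = 6·(-18 − 24) = -252
  − (-3) · |7 -5; -6 2| = −(-3)·(14 − 30) = -48
  + 2 · |7 -5; -9 -4| = 2·(-28 − 45) = -146
Sum: (-252) + (-48) + (-146) = -446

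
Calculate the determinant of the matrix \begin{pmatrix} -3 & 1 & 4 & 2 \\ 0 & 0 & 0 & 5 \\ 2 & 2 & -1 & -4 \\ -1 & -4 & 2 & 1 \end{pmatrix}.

Expand along row 2 (it has 3 zeros):
  + (5) · M_24   where M_24 = det([-3 1 4; 2 2 -1; -1 -4 2]) = -27
det = (+1)·(5)·(-27) = -135

-135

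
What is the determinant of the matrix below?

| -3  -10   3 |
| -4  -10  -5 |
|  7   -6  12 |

Expand along row 1:
  + (-3) · |-10 -5; -6 12| = (-3)·(-120 − 30) = 450
  − (-10) · |-4 -5; 7 12| = −(-10)·(-48 − (-35)) = -130
  + 3 · |-4 -10; 7 -6| = 3·(24 − (-70)) = 282
Sum: (450) + (-130) + (282) = 602

602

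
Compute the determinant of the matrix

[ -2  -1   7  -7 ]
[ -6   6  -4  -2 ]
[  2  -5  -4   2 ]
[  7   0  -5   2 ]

The determinant is -2368.

Expand along row 4 (it has 1 zero):
  − (7) · M_41   where M_41 = det([-1 7 -7; 6 -4 -2; -5 -4 2]) = 310
  − (-5) · M_43   where M_43 = det([-2 -1 -7; -6 6 -2; 2 -5 2]) = -138
  + (2) · M_44   where M_44 = det([-2 -1 7; -6 6 -4; 2 -5 -4]) = 246
det = (-1)·(7)·(310) + (-1)·(-5)·(-138) + (+1)·(2)·(246) = -2368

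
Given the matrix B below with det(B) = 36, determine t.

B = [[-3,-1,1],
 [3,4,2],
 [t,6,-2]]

6

Expanding along the row containing t, det(B) is linear in t: det(B) = (-6)·t + (72).
Set (-6)·t + (72) = 36  ⇒  (-6)·t = -36  ⇒  t = 6.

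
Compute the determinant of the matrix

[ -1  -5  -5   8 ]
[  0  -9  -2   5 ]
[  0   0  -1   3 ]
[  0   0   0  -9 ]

The determinant is 81.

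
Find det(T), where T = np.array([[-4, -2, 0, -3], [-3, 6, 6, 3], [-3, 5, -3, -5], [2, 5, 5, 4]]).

det(T) = -468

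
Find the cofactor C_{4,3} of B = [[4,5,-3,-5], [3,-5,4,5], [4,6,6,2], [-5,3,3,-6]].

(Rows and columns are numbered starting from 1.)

Delete row 4 and column 3; the remaining 3×3 submatrix is [4 5 -5; 3 -5 5; 4 6 2].
Its determinant is -280.
The cofactor carries sign (−1)^(4+3) = −1, so C_{4,3} = −(-280) = 280.

280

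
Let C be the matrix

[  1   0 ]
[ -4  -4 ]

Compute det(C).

det(C) = 1·(-4) − 0·(-4) = -4 − 0 = -4

|C| = -4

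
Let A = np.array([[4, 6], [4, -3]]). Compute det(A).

det(A) = 4·(-3) − 6·4 = -12 − 24 = -36

-36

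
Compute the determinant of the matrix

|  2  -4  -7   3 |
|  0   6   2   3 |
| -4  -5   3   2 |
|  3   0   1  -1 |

Expand along row 2 (it has 1 zero):
  + (6) · M_22   where M_22 = det([2 -7 3; -4 3 2; 3 1 -1]) = -63
  − (2) · M_23   where M_23 = det([2 -4 3; -4 -5 2; 3 0 -1]) = 47
  + (3) · M_24   where M_24 = det([2 -4 -7; -4 -5 3; 3 0 1]) = -167
det = (+1)·(6)·(-63) + (-1)·(2)·(47) + (+1)·(3)·(-167) = -973

The determinant is -973.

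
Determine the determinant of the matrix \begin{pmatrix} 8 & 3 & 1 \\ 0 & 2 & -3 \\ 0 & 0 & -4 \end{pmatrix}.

The matrix is upper triangular, so the determinant is the product of the diagonal entries:
det = (8) · (2) · (-4) = -64

-64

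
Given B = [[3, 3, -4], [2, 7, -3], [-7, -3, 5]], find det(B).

-61

Expand along row 1:
  + 3 · |7 -3; -3 5| = 3·(35 − 9) = 78
  − 3 · |2 -3; -7 5| = −3·(10 − 21) = 33
  + (-4) · |2 7; -7 -3| = (-4)·(-6 − (-49)) = -172
Sum: (78) + (33) + (-172) = -61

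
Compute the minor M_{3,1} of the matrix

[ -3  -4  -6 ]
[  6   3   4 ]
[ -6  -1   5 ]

Delete row 3 and column 1; the remaining 2×2 submatrix is [-4 -6; 3 4].
Its determinant is (-4)·4 − (-6)·3 = 2.

2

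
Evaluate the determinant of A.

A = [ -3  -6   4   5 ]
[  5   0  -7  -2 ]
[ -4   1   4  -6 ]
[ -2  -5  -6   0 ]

|A| = -1610

Expand along row 2 (it has 1 zero):
  − (5) · M_21   where M_21 = det([-6 4 5; 1 4 -6; -5 -6 0]) = 406
  − (-7) · M_23   where M_23 = det([-3 -6 5; -4 1 -6; -2 -5 0]) = 128
  + (-2) · M_24   where M_24 = det([-3 -6 4; -4 1 4; -2 -5 -6]) = 238
det = (-1)·(5)·(406) + (-1)·(-7)·(128) + (+1)·(-2)·(238) = -1610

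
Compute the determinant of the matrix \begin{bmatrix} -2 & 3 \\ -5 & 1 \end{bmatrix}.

det = (-2)·1 − 3·(-5) = -2 − (-15) = 13

13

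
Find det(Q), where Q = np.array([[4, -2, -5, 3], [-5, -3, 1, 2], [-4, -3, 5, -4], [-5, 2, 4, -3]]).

Expand along row 1:
  + (4) · M_11   where M_11 = det([-3 1 2; -3 5 -4; 2 4 -3]) = -64
  − (-2) · M_12   where M_12 = det([-5 1 2; -4 5 -4; -5 4 -3]) = 21
  + (-5) · M_13   where M_13 = det([-5 -3 2; -4 -3 -4; -5 2 -3]) = -155
  − (3) · M_14   where M_14 = det([-5 -3 1; -4 -3 5; -5 2 4]) = 114
det = (+1)·(4)·(-64) + (-1)·(-2)·(21) + (+1)·(-5)·(-155) + (-1)·(3)·(114) = 219

The determinant is 219.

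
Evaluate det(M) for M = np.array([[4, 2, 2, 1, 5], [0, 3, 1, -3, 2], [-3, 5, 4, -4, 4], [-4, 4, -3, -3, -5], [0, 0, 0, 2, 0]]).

Expand along row 5 (it has 4 zeros):
  − (2) · M_54   where M_54 = det([4 2 2 5; 0 3 1 2; -3 5 4 4; -4 4 -3 -5]) = -37
det = (-1)·(2)·(-37) = 74

det(M) = 74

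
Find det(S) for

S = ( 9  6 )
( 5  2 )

det(S) = 9·2 − 6·5 = 18 − 30 = -12

-12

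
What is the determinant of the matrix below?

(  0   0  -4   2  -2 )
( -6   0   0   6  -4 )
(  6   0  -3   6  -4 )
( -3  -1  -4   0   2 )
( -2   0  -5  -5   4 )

The determinant is 492.

Expand along column 2 (it has 4 zeros):
  + (-1) · M_42   where M_42 = det([0 -4 2 -2; -6 0 6 -4; 6 -3 6 -4; -2 -5 -5 4]) = -492
det = (+1)·(-1)·(-492) = 492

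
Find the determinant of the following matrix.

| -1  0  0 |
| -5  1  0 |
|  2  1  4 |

-4

The matrix is lower triangular, so the determinant is the product of the diagonal entries:
det = (-1) · (1) · (4) = -4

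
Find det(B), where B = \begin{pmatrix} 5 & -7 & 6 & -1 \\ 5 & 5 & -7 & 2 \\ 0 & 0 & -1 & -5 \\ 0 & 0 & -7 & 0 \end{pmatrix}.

B is block upper-triangular with a 2×2 block and a 2×2 block on the diagonal, so its determinant equals the product of the determinants of the diagonal blocks.
det of the 2×2 block = 60
det of the 2×2 block = -35
det = (60)·(-35) = -2100

|B| = -2100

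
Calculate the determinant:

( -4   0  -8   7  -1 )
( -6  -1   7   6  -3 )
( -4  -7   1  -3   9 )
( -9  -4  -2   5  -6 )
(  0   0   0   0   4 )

6256

Expand along row 5 (it has 4 zeros):
  + (4) · M_55   where M_55 = det([-4 0 -8 7; -6 -1 7 6; -4 -7 1 -3; -9 -4 -2 5]) = 1564
det = (+1)·(4)·(1564) = 6256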